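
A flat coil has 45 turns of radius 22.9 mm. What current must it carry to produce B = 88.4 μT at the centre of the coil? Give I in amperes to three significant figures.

I ≈ 0.0716 A

For an N-turn coil, B = Nμ₀I/(2R) with R = 0.0229 m, so I = 2RB/(Nμ₀) = 2 × 0.0229 × 8.84×10⁻⁵ / (45 × 4π×10⁻⁷) = 7.16×10⁻² A.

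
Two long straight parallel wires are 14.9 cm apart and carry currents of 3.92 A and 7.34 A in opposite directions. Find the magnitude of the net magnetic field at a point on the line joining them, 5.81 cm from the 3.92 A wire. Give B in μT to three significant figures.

Each long wire gives B = μ₀I/(2πd). Distances are d₁ = 0.0581 m and d₂ = 0.0909 m.
B₁ = 1.35×10⁻⁵ T, B₂ = 1.61×10⁻⁵ T.
Between antiparallel currents both contributions point the same way, so they add. B = B₁ + B₂ = 1.35×10⁻⁵ + 1.61×10⁻⁵ = 2.96×10⁻⁵ T.

B ≈ 29.6 μT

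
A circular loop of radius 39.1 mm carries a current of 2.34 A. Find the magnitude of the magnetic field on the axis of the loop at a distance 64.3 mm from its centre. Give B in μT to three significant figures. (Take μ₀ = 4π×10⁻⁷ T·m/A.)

On the axis of a circular loop, B = μ₀IR² / [2(R²+z²)^(3/2)].
R² + z² = (0.0391)² + (0.0643)² = 0.005663 m², and (R²+z²)^(3/2) = 4.26×10⁻⁴ m³.
B = (4π×10⁻⁷ × 2.34 × 0.001529) / (2 × 4.26×10⁻⁴) = 5.27×10⁻⁶ T.

B ≈ 5.27 μT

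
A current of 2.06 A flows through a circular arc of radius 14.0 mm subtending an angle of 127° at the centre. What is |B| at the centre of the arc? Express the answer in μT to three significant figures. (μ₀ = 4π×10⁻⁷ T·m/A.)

B ≈ 32.6 μT

The Biot–Savart field of a circular arc at its centre is B = μ₀Iφ/(4πR), with φ = 2.217 rad.
B = (4π×10⁻⁷ × 2.06 × 2.217) / (4π × 0.014) = 3.26×10⁻⁵ T.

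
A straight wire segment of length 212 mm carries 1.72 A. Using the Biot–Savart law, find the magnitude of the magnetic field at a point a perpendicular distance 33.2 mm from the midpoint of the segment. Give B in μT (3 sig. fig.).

B ≈ 9.89 μT

For a finite straight segment, B = (μ₀I/4πd)(sinθ₁ + sinθ₂), where θ₁, θ₂ are the angles from the perpendicular to each end.
The perpendicular from the point meets the wire at its midpoint, so each end is L/2 = 0.106 m away along the wire.
sinθ₁ = 0.106/√(0.106²+0.0332²) = 0.9543; sinθ₂ = 0.106/√(0.106²+0.0332²) = 0.9543.
B = (4π×10⁻⁷ × 1.72) / (4π × 0.0332) × (0.9543 + 0.9543) = 9.89×10⁻⁶ T.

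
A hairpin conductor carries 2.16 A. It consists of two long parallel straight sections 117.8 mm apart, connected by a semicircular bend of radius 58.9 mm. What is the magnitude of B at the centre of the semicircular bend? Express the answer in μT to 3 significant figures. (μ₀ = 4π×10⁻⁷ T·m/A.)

The semicircular arc contributes B_arc = μ₀I·π/(4πR) = μ₀I/(4R) = 1.15×10⁻⁵ T.
Each semi-infinite lead is at perpendicular distance R = 0.0589 m from the centre, with the perpendicular foot at its near end, so it contributes μ₀I/(4πR); both point the same way, together 7.33×10⁻⁶ T.
Arc and leads all point the same direction: B = 1.15×10⁻⁵ + 7.33×10⁻⁶ = 1.89×10⁻⁵ T.

B ≈ 18.9 μT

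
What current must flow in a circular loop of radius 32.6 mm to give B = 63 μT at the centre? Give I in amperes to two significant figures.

At the centre of a circular loop B = μ₀I/(2R), so I = 2RB/μ₀.
With R = 0.0326 m, I = 2 × 0.0326 × 6.30×10⁻⁵ / (4π×10⁻⁷) = 3.27 A.

I ≈ 3.3 A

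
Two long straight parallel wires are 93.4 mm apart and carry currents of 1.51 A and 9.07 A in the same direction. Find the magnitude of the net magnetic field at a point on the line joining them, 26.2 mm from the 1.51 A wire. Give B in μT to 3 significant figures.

Each long wire gives B = μ₀I/(2πd). Distances are d₁ = 0.0262 m and d₂ = 0.0672 m.
B₁ = 1.15×10⁻⁵ T, B₂ = 2.70×10⁻⁵ T.
Between parallel currents the two contributions point in opposite directions, so they subtract. B = |B₁ − B₂| = |1.15×10⁻⁵ − 2.70×10⁻⁵| = 1.55×10⁻⁵ T.

B ≈ 15.5 μT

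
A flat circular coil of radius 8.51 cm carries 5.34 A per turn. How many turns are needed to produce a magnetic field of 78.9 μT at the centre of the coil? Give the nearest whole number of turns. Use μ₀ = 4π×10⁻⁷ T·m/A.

N = 2

For an N-turn coil, B = Nμ₀I/(2R). A single turn gives B₁ = 3.94×10⁻⁵ T with R = 0.0851 m.
N = B/B₁ = 7.89×10⁻⁵ / 3.94×10⁻⁵ = 2.00.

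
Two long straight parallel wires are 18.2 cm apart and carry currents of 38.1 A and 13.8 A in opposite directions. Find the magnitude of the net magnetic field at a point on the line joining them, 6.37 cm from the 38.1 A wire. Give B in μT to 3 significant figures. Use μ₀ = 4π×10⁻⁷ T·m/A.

B ≈ 143 μT

Each long wire gives B = μ₀I/(2πd). Distances are d₁ = 0.0637 m and d₂ = 0.1183 m.
B₁ = 1.20×10⁻⁴ T, B₂ = 2.33×10⁻⁵ T.
Between antiparallel currents both contributions point the same way, so they add. B = B₁ + B₂ = 1.20×10⁻⁴ + 2.33×10⁻⁵ = 1.43×10⁻⁴ T.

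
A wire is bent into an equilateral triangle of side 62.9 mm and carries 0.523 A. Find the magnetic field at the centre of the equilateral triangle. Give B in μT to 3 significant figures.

Each side is a finite straight segment at perpendicular distance d = a/(2 tan(π/3)) = 0.01816 m from the centre, with end-angles ±π/3.
One side contributes B₁ = (μ₀I/4πd)·2 sin(π/3) = 4.99×10⁻⁶ T.
All 3 sides add in the same direction: B = 3 × 4.99×10⁻⁶ = 1.50×10⁻⁵ T.

B ≈ 15.0 μT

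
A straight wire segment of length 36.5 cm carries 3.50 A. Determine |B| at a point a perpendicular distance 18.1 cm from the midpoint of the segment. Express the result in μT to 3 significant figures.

B ≈ 2.75 μT

For a finite straight segment, B = (μ₀I/4πd)(sinθ₁ + sinθ₂), where θ₁, θ₂ are the angles from the perpendicular to each end.
The perpendicular from the point meets the wire at its midpoint, so each end is L/2 = 0.1825 m away along the wire.
sinθ₁ = 0.1825/√(0.1825²+0.181²) = 0.7100; sinθ₂ = 0.1825/√(0.1825²+0.181²) = 0.7100.
B = (4π×10⁻⁷ × 3.50) / (4π × 0.181) × (0.7100 + 0.7100) = 2.75×10⁻⁶ T.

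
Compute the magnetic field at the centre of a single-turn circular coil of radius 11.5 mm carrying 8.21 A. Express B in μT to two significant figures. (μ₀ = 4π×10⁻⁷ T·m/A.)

B ≈ 450 μT

At the centre of a circular loop the Biot–Savart law gives B = μ₀I/(2R).
B = (4π×10⁻⁷ × 8.21) / (2 × 0.0115) = 4.49×10⁻⁴ T.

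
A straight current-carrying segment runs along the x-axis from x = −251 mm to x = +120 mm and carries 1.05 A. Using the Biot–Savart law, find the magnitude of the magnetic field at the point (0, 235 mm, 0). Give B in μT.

For a finite straight segment, B = (μ₀I/4πd)(sinθ₁ + sinθ₂), where θ₁, θ₂ are the angles from the perpendicular to each end.
The perpendicular distance is d = 0.235 m; the end-offsets along the wire are a = 0.251 m and b = 0.12 m.
sinθ₁ = 0.251/√(0.251²+0.235²) = 0.7300; sinθ₂ = 0.12/√(0.12²+0.235²) = 0.4548.
B = (4π×10⁻⁷ × 1.05) / (4π × 0.235) × (0.7300 + 0.4548) = 5.29×10⁻⁷ T.

B ≈ 0.529 μT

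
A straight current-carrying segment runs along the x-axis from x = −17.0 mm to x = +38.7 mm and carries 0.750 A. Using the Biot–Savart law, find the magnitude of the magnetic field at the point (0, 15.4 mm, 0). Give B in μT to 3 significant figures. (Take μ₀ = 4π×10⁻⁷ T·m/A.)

B ≈ 8.13 μT

For a finite straight segment, B = (μ₀I/4πd)(sinθ₁ + sinθ₂), where θ₁, θ₂ are the angles from the perpendicular to each end.
The perpendicular distance is d = 0.0154 m; the end-offsets along the wire are a = 0.017 m and b = 0.0387 m.
sinθ₁ = 0.017/√(0.017²+0.0154²) = 0.7411; sinθ₂ = 0.0387/√(0.0387²+0.0154²) = 0.9291.
B = (4π×10⁻⁷ × 0.750) / (4π × 0.0154) × (0.7411 + 0.9291) = 8.13×10⁻⁶ T.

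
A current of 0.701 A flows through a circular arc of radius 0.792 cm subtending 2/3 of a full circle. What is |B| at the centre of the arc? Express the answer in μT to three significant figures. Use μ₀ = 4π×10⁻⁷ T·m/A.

The Biot–Savart field of a circular arc at its centre is B = μ₀Iφ/(4πR), with φ = 4.189 rad.
B = (4π×10⁻⁷ × 0.701 × 4.189) / (4π × 0.00792) = 3.71×10⁻⁵ T.

B ≈ 37.1 μT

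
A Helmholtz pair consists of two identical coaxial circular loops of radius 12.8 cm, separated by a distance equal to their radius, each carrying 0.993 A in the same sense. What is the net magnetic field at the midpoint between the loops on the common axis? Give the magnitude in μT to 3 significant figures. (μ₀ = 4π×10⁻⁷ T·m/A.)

Each loop contributes B = μ₀IR²/[2(R²+z²)^(3/2)] on the axis, with z measured from that loop.
Loop 1 (z = 0.064 m): B₁ = 3.49×10⁻⁶ T. Loop 2 (z = 0.064 m): B₂ = 3.49×10⁻⁶ T.
The fields add: B = B₁ + B₂ = 6.98×10⁻⁶ T.

B ≈ 6.98 μT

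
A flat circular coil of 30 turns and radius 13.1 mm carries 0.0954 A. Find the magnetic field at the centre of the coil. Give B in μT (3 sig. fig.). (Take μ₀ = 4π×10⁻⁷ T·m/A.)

B ≈ 137 μT

For an N-turn flat coil, B = Nμ₀I/(2R) with R = 0.0131 m.
B = 30 × 4.58×10⁻⁶ T = 1.37×10⁻⁴ T.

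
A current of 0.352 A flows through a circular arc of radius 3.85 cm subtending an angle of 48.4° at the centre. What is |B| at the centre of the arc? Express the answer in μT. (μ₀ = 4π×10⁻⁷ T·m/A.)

B ≈ 0.772 μT

The Biot–Savart field of a circular arc at its centre is B = μ₀Iφ/(4πR), with φ = 0.8447 rad.
B = (4π×10⁻⁷ × 0.352 × 0.8447) / (4π × 0.0385) = 7.72×10⁻⁷ T.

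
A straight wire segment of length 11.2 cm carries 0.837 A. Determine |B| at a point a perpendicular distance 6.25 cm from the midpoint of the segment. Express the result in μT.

For a finite straight segment, B = (μ₀I/4πd)(sinθ₁ + sinθ₂), where θ₁, θ₂ are the angles from the perpendicular to each end.
The perpendicular from the point meets the wire at its midpoint, so each end is L/2 = 0.056 m away along the wire.
sinθ₁ = 0.056/√(0.056²+0.0625²) = 0.6673; sinθ₂ = 0.056/√(0.056²+0.0625²) = 0.6673.
B = (4π×10⁻⁷ × 0.837) / (4π × 0.0625) × (0.6673 + 0.6673) = 1.79×10⁻⁶ T.

B ≈ 1.79 μT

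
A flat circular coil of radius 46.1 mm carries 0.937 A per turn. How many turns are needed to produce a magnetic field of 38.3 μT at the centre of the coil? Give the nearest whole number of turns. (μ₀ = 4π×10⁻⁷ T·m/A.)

N = 3

For an N-turn coil, B = Nμ₀I/(2R). A single turn gives B₁ = 1.28×10⁻⁵ T with R = 0.0461 m.
N = B/B₁ = 3.83×10⁻⁵ / 1.28×10⁻⁵ = 3.00.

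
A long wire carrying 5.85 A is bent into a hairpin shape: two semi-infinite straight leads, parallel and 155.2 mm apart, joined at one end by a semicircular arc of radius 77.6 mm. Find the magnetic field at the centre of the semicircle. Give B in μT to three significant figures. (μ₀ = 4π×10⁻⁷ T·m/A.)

B ≈ 38.8 μT

The semicircular arc contributes B_arc = μ₀I·π/(4πR) = μ₀I/(4R) = 2.37×10⁻⁵ T.
Each semi-infinite lead is at perpendicular distance R = 0.0776 m from the centre, with the perpendicular foot at its near end, so it contributes μ₀I/(4πR); both point the same way, together 1.51×10⁻⁵ T.
Arc and leads all point the same direction: B = 2.37×10⁻⁵ + 1.51×10⁻⁵ = 3.88×10⁻⁵ T.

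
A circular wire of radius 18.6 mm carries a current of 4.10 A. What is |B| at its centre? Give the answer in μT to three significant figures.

B ≈ 139 μT

At the centre of a circular loop the Biot–Savart law gives B = μ₀I/(2R).
B = (4π×10⁻⁷ × 4.10) / (2 × 0.0186) = 1.39×10⁻⁴ T.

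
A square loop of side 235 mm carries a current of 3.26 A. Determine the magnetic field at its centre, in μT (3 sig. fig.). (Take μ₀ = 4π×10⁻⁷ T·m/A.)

B ≈ 15.7 μT

Each side is a finite straight segment at perpendicular distance d = a/(2 tan(π/4)) = 0.1175 m from the centre, with end-angles ±π/4.
One side contributes B₁ = (μ₀I/4πd)·2 sin(π/4) = 3.92×10⁻⁶ T.
All 4 sides add in the same direction: B = 4 × 3.92×10⁻⁶ = 1.57×10⁻⁵ T.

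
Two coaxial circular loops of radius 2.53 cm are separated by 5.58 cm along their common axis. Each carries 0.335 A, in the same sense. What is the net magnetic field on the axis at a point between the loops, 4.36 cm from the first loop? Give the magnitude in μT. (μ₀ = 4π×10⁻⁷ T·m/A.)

B ≈ 7.13 μT

Each loop contributes B = μ₀IR²/[2(R²+z²)^(3/2)] on the axis, with z measured from that loop.
Loop 1 (z = 0.0436 m): B₁ = 1.05×10⁻⁶ T. Loop 2 (z = 0.0122 m): B₂ = 6.08×10⁻⁶ T.
The fields add: B = B₁ + B₂ = 7.13×10⁻⁶ T.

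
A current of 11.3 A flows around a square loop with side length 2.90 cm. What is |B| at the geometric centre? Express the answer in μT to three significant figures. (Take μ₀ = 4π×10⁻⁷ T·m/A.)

Each side is a finite straight segment at perpendicular distance d = a/(2 tan(π/4)) = 0.0145 m from the centre, with end-angles ±π/4.
One side contributes B₁ = (μ₀I/4πd)·2 sin(π/4) = 1.10×10⁻⁴ T.
All 4 sides add in the same direction: B = 4 × 1.10×10⁻⁴ = 4.41×10⁻⁴ T.

B ≈ 441 μT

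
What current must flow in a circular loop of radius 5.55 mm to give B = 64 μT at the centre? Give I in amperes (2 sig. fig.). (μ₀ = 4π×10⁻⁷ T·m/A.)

I ≈ 0.57 A

At the centre of a circular loop B = μ₀I/(2R), so I = 2RB/μ₀.
With R = 0.00555 m, I = 2 × 0.00555 × 6.40×10⁻⁵ / (4π×10⁻⁷) = 0.565 A.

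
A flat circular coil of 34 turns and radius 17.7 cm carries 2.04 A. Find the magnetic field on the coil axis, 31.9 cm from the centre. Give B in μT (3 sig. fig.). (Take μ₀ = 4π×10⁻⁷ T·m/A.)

For an N-turn flat coil, B = Nμ₀IR²/[2(R²+z²)^(3/2)] with R = 0.177 m, z = 0.319 m.
B = 34 × 8.27×10⁻⁷ T = 2.81×10⁻⁵ T.

B ≈ 28.1 μT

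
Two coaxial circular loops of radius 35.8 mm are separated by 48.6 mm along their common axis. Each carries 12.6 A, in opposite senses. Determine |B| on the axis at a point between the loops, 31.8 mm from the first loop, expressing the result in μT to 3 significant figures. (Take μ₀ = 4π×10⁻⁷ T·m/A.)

Each loop contributes B = μ₀IR²/[2(R²+z²)^(3/2)] on the axis, with z measured from that loop.
Loop 1 (z = 0.0318 m): B₁ = 9.24×10⁻⁵ T. Loop 2 (z = 0.0168 m): B₂ = 1.64×10⁻⁴ T.
The fields oppose: B = |B₁ − B₂| = 7.16×10⁻⁵ T.

B ≈ 71.6 μT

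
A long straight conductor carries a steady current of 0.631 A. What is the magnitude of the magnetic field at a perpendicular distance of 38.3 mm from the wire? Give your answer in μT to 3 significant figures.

B ≈ 3.30 μT

For an infinitely long straight wire, B = μ₀I/(2πd).
B = (4π×10⁻⁷ × 0.631) / (2π × 0.0383) = 3.30×10⁻⁶ T.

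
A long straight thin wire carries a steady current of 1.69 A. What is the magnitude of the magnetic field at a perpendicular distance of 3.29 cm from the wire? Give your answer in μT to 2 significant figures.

B ≈ 10 μT

For an infinitely long straight wire, B = μ₀I/(2πd).
B = (4π×10⁻⁷ × 1.69) / (2π × 0.0329) = 1.03×10⁻⁵ T.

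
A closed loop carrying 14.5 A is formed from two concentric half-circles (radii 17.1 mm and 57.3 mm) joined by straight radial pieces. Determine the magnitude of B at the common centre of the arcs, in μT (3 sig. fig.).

B ≈ 187 μT

The radial connectors point toward the centre, so dl × r̂ = 0 and they contribute nothing.
Each semicircle gives μ₀I/(4R): inner arc 2.66×10⁻⁴ T, outer arc 7.95×10⁻⁵ T.
The two arcs carry current in opposite angular senses, so their fields oppose: B = |2.66×10⁻⁴ − 7.95×10⁻⁵| = 1.87×10⁻⁴ T.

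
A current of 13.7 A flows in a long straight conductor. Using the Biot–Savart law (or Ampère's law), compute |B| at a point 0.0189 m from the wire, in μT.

For an infinitely long straight wire, B = μ₀I/(2πd).
B = (4π×10⁻⁷ × 13.7) / (2π × 0.0189) = 1.45×10⁻⁴ T.

B ≈ 145 μT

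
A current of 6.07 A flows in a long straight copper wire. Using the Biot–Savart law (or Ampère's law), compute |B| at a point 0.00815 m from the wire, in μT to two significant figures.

For an infinitely long straight wire, B = μ₀I/(2πd).
B = (4π×10⁻⁷ × 6.07) / (2π × 0.00815) = 1.49×10⁻⁴ T.

B ≈ 150 μT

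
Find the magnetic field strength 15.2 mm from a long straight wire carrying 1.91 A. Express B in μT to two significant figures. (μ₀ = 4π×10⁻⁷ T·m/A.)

B ≈ 25 μT

For an infinitely long straight wire, B = μ₀I/(2πd).
B = (4π×10⁻⁷ × 1.91) / (2π × 0.0152) = 2.51×10⁻⁵ T.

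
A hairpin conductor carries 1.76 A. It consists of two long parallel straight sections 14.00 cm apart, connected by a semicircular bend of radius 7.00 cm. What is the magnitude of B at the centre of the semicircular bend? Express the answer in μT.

The semicircular arc contributes B_arc = μ₀I·π/(4πR) = μ₀I/(4R) = 7.90×10⁻⁶ T.
Each semi-infinite lead is at perpendicular distance R = 0.07 m from the centre, with the perpendicular foot at its near end, so it contributes μ₀I/(4πR); both point the same way, together 5.03×10⁻⁶ T.
Arc and leads all point the same direction: B = 7.90×10⁻⁶ + 5.03×10⁻⁶ = 1.29×10⁻⁵ T.

B ≈ 12.9 μT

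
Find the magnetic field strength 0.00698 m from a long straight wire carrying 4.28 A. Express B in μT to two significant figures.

For an infinitely long straight wire, B = μ₀I/(2πd).
B = (4π×10⁻⁷ × 4.28) / (2π × 0.00698) = 1.23×10⁻⁴ T.

B ≈ 120 μT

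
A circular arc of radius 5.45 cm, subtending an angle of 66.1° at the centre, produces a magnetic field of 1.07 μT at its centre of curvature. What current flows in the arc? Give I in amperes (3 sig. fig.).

I ≈ 0.505 A

For a circular arc, B = μ₀Iφ/(4πR) with φ in radians; here φ = 1.154 rad.
So I = 4πRB/(μ₀φ) = 4π × 0.0545 × 1.07×10⁻⁶ / (4π×10⁻⁷ × 1.154) = 0.505 A.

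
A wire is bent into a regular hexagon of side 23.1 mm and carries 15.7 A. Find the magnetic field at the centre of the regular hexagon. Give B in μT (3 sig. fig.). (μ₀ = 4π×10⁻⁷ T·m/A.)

B ≈ 471 μT

Each side is a finite straight segment at perpendicular distance d = a/(2 tan(π/6)) = 0.02001 m from the centre, with end-angles ±π/6.
One side contributes B₁ = (μ₀I/4πd)·2 sin(π/6) = 7.85×10⁻⁵ T.
All 6 sides add in the same direction: B = 6 × 7.85×10⁻⁵ = 4.71×10⁻⁴ T.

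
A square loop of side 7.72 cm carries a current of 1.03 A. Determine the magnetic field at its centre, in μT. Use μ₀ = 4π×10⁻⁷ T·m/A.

Each side is a finite straight segment at perpendicular distance d = a/(2 tan(π/4)) = 0.0386 m from the centre, with end-angles ±π/4.
One side contributes B₁ = (μ₀I/4πd)·2 sin(π/4) = 3.77×10⁻⁶ T.
All 4 sides add in the same direction: B = 4 × 3.77×10⁻⁶ = 1.51×10⁻⁵ T.

B ≈ 15.1 μT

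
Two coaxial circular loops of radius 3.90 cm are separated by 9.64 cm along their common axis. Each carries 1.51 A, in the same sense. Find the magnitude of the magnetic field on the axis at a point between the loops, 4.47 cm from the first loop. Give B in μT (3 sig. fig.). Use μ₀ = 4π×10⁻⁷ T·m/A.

Each loop contributes B = μ₀IR²/[2(R²+z²)^(3/2)] on the axis, with z measured from that loop.
Loop 1 (z = 0.0447 m): B₁ = 6.91×10⁻⁶ T. Loop 2 (z = 0.0517 m): B₂ = 5.31×10⁻⁶ T.
The fields add: B = B₁ + B₂ = 1.22×10⁻⁵ T.

B ≈ 12.2 μT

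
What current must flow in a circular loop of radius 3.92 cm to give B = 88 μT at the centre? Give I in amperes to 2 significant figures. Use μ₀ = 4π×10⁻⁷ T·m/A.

I ≈ 5.5 A

At the centre of a circular loop B = μ₀I/(2R), so I = 2RB/μ₀.
With R = 0.0392 m, I = 2 × 0.0392 × 8.80×10⁻⁵ / (4π×10⁻⁷) = 5.49 A.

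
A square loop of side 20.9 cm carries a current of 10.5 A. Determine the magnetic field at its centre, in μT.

B ≈ 56.8 μT

Each side is a finite straight segment at perpendicular distance d = a/(2 tan(π/4)) = 0.1045 m from the centre, with end-angles ±π/4.
One side contributes B₁ = (μ₀I/4πd)·2 sin(π/4) = 1.42×10⁻⁵ T.
All 4 sides add in the same direction: B = 4 × 1.42×10⁻⁵ = 5.68×10⁻⁵ T.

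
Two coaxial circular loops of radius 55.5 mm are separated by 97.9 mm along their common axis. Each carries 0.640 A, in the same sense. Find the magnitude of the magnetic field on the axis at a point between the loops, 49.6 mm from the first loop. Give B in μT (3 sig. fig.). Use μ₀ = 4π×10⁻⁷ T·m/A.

B ≈ 6.11 μT

Each loop contributes B = μ₀IR²/[2(R²+z²)^(3/2)] on the axis, with z measured from that loop.
Loop 1 (z = 0.0496 m): B₁ = 3.00×10⁻⁶ T. Loop 2 (z = 0.0483 m): B₂ = 3.11×10⁻⁶ T.
The fields add: B = B₁ + B₂ = 6.11×10⁻⁶ T.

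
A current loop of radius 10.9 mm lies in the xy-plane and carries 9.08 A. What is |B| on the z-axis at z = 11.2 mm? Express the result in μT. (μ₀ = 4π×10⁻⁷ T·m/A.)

B ≈ 178 μT

On the axis of a circular loop, B = μ₀IR² / [2(R²+z²)^(3/2)].
R² + z² = (0.0109)² + (0.0112)² = 0.0002443 m², and (R²+z²)^(3/2) = 3.82×10⁻⁶ m³.
B = (4π×10⁻⁷ × 9.08 × 0.0001188) / (2 × 3.82×10⁻⁶) = 1.78×10⁻⁴ T.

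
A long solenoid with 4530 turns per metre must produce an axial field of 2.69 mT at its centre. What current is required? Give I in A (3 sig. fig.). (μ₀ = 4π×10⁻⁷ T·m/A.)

I ≈ 0.473 A

Inside a long solenoid B = μ₀nI with n = 4530 m⁻¹, so I = B/(μ₀n).
I = 2.69×10⁻³ / (4π×10⁻⁷ × 4530) = 0.473 A.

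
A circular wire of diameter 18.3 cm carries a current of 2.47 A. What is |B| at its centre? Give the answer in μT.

B ≈ 17.0 μT

At the centre of a circular loop the Biot–Savart law gives B = μ₀I/(2R) (so R = 0.0915 m).
B = (4π×10⁻⁷ × 2.47) / (2 × 0.0915) = 1.70×10⁻⁵ T.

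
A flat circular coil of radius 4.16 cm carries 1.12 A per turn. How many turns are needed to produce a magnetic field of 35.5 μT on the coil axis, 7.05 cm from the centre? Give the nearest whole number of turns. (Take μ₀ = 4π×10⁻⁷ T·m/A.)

For an N-turn coil, B = Nμ₀IR²/[2(R²+z²)^(3/2)]. A single turn gives B₁ = 2.22×10⁻⁶ T with R = 0.0416 m, z = 0.0705 m.
N = B/B₁ = 3.55×10⁻⁵ / 2.22×10⁻⁶ = 15.99.

N = 16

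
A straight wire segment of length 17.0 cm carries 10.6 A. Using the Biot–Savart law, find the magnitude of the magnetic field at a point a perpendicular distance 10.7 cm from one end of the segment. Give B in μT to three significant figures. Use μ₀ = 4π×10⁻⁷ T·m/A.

B ≈ 8.38 μT

For a finite straight segment, B = (μ₀I/4πd)(sinθ₁ + sinθ₂), where θ₁, θ₂ are the angles from the perpendicular to each end.
The perpendicular foot is at one end, so the two end-offsets along the wire are 0 and L = 0.17 m.
sinθ₁ = 0/√(0²+0.107²) = 0.0000; sinθ₂ = 0.17/√(0.17²+0.107²) = 0.8463.
B = (4π×10⁻⁷ × 10.6) / (4π × 0.107) × (0.0000 + 0.8463) = 8.38×10⁻⁶ T.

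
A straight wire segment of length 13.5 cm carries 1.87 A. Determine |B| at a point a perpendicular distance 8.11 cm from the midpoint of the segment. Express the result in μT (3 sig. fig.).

For a finite straight segment, B = (μ₀I/4πd)(sinθ₁ + sinθ₂), where θ₁, θ₂ are the angles from the perpendicular to each end.
The perpendicular from the point meets the wire at its midpoint, so each end is L/2 = 0.0675 m away along the wire.
sinθ₁ = 0.0675/√(0.0675²+0.0811²) = 0.6397; sinθ₂ = 0.0675/√(0.0675²+0.0811²) = 0.6397.
B = (4π×10⁻⁷ × 1.87) / (4π × 0.0811) × (0.6397 + 0.6397) = 2.95×10⁻⁶ T.

B ≈ 2.95 μT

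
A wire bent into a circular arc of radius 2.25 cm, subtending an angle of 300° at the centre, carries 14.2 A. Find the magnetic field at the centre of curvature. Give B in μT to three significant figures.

B ≈ 330 μT

The Biot–Savart field of a circular arc at its centre is B = μ₀Iφ/(4πR), with φ = 5.236 rad.
B = (4π×10⁻⁷ × 14.2 × 5.236) / (4π × 0.0225) = 3.30×10⁻⁴ T.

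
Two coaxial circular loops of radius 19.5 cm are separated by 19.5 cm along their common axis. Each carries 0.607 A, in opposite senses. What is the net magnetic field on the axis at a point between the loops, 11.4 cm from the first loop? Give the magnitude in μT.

Each loop contributes B = μ₀IR²/[2(R²+z²)^(3/2)] on the axis, with z measured from that loop.
Loop 1 (z = 0.114 m): B₁ = 1.26×10⁻⁶ T. Loop 2 (z = 0.081 m): B₂ = 1.54×10⁻⁶ T.
The fields oppose: B = |B₁ − B₂| = 2.82×10⁻⁷ T.

B ≈ 0.282 μT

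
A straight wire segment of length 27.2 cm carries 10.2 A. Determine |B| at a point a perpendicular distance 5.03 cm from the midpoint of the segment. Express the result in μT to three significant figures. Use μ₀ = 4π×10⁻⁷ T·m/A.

B ≈ 38.0 μT

For a finite straight segment, B = (μ₀I/4πd)(sinθ₁ + sinθ₂), where θ₁, θ₂ are the angles from the perpendicular to each end.
The perpendicular from the point meets the wire at its midpoint, so each end is L/2 = 0.136 m away along the wire.
sinθ₁ = 0.136/√(0.136²+0.0503²) = 0.9379; sinθ₂ = 0.136/√(0.136²+0.0503²) = 0.9379.
B = (4π×10⁻⁷ × 10.2) / (4π × 0.0503) × (0.9379 + 0.9379) = 3.80×10⁻⁵ T.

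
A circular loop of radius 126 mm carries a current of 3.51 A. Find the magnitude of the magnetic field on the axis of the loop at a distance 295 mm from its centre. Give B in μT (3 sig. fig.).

On the axis of a circular loop, B = μ₀IR² / [2(R²+z²)^(3/2)].
R² + z² = (0.126)² + (0.295)² = 0.1029 m², and (R²+z²)^(3/2) = 3.30×10⁻² m³.
B = (4π×10⁻⁷ × 3.51 × 0.01588) / (2 × 3.30×10⁻²) = 1.06×10⁻⁶ T.

B ≈ 1.06 μT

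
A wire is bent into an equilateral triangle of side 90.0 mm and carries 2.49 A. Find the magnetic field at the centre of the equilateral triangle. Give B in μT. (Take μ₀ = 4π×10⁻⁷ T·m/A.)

B ≈ 49.8 μT

Each side is a finite straight segment at perpendicular distance d = a/(2 tan(π/3)) = 0.02598 m from the centre, with end-angles ±π/3.
One side contributes B₁ = (μ₀I/4πd)·2 sin(π/3) = 1.66×10⁻⁵ T.
All 3 sides add in the same direction: B = 3 × 1.66×10⁻⁵ = 4.98×10⁻⁵ T.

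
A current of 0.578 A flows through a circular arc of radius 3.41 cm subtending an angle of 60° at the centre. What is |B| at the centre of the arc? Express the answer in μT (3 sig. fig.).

B ≈ 1.78 μT

The Biot–Savart field of a circular arc at its centre is B = μ₀Iφ/(4πR), with φ = 1.047 rad.
B = (4π×10⁻⁷ × 0.578 × 1.047) / (4π × 0.0341) = 1.78×10⁻⁶ T.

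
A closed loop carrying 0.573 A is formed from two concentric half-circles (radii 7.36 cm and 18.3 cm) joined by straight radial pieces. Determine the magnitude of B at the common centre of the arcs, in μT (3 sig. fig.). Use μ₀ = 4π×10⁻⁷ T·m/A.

B ≈ 1.46 μT

The radial connectors point toward the centre, so dl × r̂ = 0 and they contribute nothing.
Each semicircle gives μ₀I/(4R): inner arc 2.45×10⁻⁶ T, outer arc 9.84×10⁻⁷ T.
The two arcs carry current in opposite angular senses, so their fields oppose: B = |2.45×10⁻⁶ − 9.84×10⁻⁷| = 1.46×10⁻⁶ T.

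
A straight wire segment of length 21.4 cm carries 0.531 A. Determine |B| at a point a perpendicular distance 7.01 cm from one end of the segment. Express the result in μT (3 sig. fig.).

For a finite straight segment, B = (μ₀I/4πd)(sinθ₁ + sinθ₂), where θ₁, θ₂ are the angles from the perpendicular to each end.
The perpendicular foot is at one end, so the two end-offsets along the wire are 0 and L = 0.214 m.
sinθ₁ = 0/√(0²+0.0701²) = 0.0000; sinθ₂ = 0.214/√(0.214²+0.0701²) = 0.9503.
B = (4π×10⁻⁷ × 0.531) / (4π × 0.0701) × (0.0000 + 0.9503) = 7.20×10⁻⁷ T.

B ≈ 0.720 μT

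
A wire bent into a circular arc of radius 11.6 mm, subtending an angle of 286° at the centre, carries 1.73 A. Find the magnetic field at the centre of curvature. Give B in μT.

B ≈ 74.4 μT

The Biot–Savart field of a circular arc at its centre is B = μ₀Iφ/(4πR), with φ = 4.992 rad.
B = (4π×10⁻⁷ × 1.73 × 4.992) / (4π × 0.0116) = 7.44×10⁻⁵ T.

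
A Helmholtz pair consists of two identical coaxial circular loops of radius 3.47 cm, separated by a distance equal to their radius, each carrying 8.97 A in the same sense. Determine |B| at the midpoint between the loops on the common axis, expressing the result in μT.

Each loop contributes B = μ₀IR²/[2(R²+z²)^(3/2)] on the axis, with z measured from that loop.
Loop 1 (z = 0.01735 m): B₁ = 1.16×10⁻⁴ T. Loop 2 (z = 0.01735 m): B₂ = 1.16×10⁻⁴ T.
The fields add: B = B₁ + B₂ = 2.32×10⁻⁴ T.

B ≈ 232 μT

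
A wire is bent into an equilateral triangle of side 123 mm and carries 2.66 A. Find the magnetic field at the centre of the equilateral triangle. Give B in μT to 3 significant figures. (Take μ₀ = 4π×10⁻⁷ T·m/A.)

Each side is a finite straight segment at perpendicular distance d = a/(2 tan(π/3)) = 0.03551 m from the centre, with end-angles ±π/3.
One side contributes B₁ = (μ₀I/4πd)·2 sin(π/3) = 1.30×10⁻⁵ T.
All 3 sides add in the same direction: B = 3 × 1.30×10⁻⁵ = 3.89×10⁻⁵ T.

B ≈ 38.9 μT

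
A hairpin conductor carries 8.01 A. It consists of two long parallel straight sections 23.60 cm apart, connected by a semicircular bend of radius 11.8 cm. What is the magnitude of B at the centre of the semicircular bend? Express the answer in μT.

The semicircular arc contributes B_arc = μ₀I·π/(4πR) = μ₀I/(4R) = 2.13×10⁻⁵ T.
Each semi-infinite lead is at perpendicular distance R = 0.118 m from the centre, with the perpendicular foot at its near end, so it contributes μ₀I/(4πR); both point the same way, together 1.36×10⁻⁵ T.
Arc and leads all point the same direction: B = 2.13×10⁻⁵ + 1.36×10⁻⁵ = 3.49×10⁻⁵ T.

B ≈ 34.9 μT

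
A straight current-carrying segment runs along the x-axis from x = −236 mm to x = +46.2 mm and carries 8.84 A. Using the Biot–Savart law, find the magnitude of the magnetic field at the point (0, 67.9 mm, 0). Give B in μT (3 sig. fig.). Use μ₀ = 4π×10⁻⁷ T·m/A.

B ≈ 19.8 μT

For a finite straight segment, B = (μ₀I/4πd)(sinθ₁ + sinθ₂), where θ₁, θ₂ are the angles from the perpendicular to each end.
The perpendicular distance is d = 0.0679 m; the end-offsets along the wire are a = 0.236 m and b = 0.0462 m.
sinθ₁ = 0.236/√(0.236²+0.0679²) = 0.9610; sinθ₂ = 0.0462/√(0.0462²+0.0679²) = 0.5625.
B = (4π×10⁻⁷ × 8.84) / (4π × 0.0679) × (0.9610 + 0.5625) = 1.98×10⁻⁵ T.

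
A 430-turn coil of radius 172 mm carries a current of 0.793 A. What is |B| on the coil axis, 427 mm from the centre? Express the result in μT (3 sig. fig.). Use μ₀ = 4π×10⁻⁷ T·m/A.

For an N-turn flat coil, B = Nμ₀IR²/[2(R²+z²)^(3/2)] with R = 0.172 m, z = 0.427 m.
B = 430 × 1.51×10⁻⁷ T = 6.50×10⁻⁵ T.

B ≈ 65.0 μT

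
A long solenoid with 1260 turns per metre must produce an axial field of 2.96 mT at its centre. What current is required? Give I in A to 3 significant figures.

Inside a long solenoid B = μ₀nI with n = 1260 m⁻¹, so I = B/(μ₀n).
I = 2.96×10⁻³ / (4π×10⁻⁷ × 1260) = 1.87 A.

I ≈ 1.87 A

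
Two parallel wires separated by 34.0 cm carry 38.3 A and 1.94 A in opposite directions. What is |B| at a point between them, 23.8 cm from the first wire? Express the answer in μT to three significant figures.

B ≈ 36.0 μT

Each long wire gives B = μ₀I/(2πd). Distances are d₁ = 0.238 m and d₂ = 0.102 m.
B₁ = 3.22×10⁻⁵ T, B₂ = 3.80×10⁻⁶ T.
Between antiparallel currents both contributions point the same way, so they add. B = B₁ + B₂ = 3.22×10⁻⁵ + 3.80×10⁻⁶ = 3.60×10⁻⁵ T.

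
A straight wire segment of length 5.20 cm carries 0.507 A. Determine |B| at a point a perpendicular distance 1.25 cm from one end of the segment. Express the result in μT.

For a finite straight segment, B = (μ₀I/4πd)(sinθ₁ + sinθ₂), where θ₁, θ₂ are the angles from the perpendicular to each end.
The perpendicular foot is at one end, so the two end-offsets along the wire are 0 and L = 0.052 m.
sinθ₁ = 0/√(0²+0.0125²) = 0.0000; sinθ₂ = 0.052/√(0.052²+0.0125²) = 0.9723.
B = (4π×10⁻⁷ × 0.507) / (4π × 0.0125) × (0.0000 + 0.9723) = 3.94×10⁻⁶ T.

B ≈ 3.94 μT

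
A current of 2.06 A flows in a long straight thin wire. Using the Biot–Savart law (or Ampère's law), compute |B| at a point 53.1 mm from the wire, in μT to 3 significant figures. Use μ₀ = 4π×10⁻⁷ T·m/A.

B ≈ 7.76 μT

For an infinitely long straight wire, B = μ₀I/(2πd).
B = (4π×10⁻⁷ × 2.06) / (2π × 0.0531) = 7.76×10⁻⁶ T.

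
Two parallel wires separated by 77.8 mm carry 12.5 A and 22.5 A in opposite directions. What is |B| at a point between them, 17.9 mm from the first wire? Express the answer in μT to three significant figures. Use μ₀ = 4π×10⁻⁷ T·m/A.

Each long wire gives B = μ₀I/(2πd). Distances are d₁ = 0.0179 m and d₂ = 0.0599 m.
B₁ = 1.40×10⁻⁴ T, B₂ = 7.51×10⁻⁵ T.
Between antiparallel currents both contributions point the same way, so they add. B = B₁ + B₂ = 1.40×10⁻⁴ + 7.51×10⁻⁵ = 2.15×10⁻⁴ T.

B ≈ 215 μT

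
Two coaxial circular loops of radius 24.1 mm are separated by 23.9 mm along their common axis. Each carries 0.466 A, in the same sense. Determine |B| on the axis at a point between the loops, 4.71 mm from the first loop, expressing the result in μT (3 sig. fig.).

Each loop contributes B = μ₀IR²/[2(R²+z²)^(3/2)] on the axis, with z measured from that loop.
Loop 1 (z = 0.00471 m): B₁ = 1.15×10⁻⁵ T. Loop 2 (z = 0.01919 m): B₂ = 5.82×10⁻⁶ T.
The fields add: B = B₁ + B₂ = 1.73×10⁻⁵ T.

B ≈ 17.3 μT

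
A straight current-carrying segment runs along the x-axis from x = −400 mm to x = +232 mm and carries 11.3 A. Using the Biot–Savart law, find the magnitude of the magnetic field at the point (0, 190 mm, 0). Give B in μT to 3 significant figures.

B ≈ 9.97 μT

For a finite straight segment, B = (μ₀I/4πd)(sinθ₁ + sinθ₂), where θ₁, θ₂ are the angles from the perpendicular to each end.
The perpendicular distance is d = 0.19 m; the end-offsets along the wire are a = 0.4 m and b = 0.232 m.
sinθ₁ = 0.4/√(0.4²+0.19²) = 0.9033; sinθ₂ = 0.232/√(0.232²+0.19²) = 0.7737.
B = (4π×10⁻⁷ × 11.3) / (4π × 0.19) × (0.9033 + 0.7737) = 9.97×10⁻⁶ T.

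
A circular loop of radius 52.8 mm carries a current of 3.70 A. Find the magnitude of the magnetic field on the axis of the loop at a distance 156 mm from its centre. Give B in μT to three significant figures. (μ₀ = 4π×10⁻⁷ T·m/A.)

On the axis of a circular loop, B = μ₀IR² / [2(R²+z²)^(3/2)].
R² + z² = (0.0528)² + (0.156)² = 0.02712 m², and (R²+z²)^(3/2) = 4.47×10⁻³ m³.
B = (4π×10⁻⁷ × 3.70 × 0.002788) / (2 × 4.47×10⁻³) = 1.45×10⁻⁶ T.

B ≈ 1.45 μT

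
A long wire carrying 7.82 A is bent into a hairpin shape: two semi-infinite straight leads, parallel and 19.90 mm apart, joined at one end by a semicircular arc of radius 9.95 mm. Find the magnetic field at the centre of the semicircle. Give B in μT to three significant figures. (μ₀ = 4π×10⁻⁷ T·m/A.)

The semicircular arc contributes B_arc = μ₀I·π/(4πR) = μ₀I/(4R) = 2.47×10⁻⁴ T.
Each semi-infinite lead is at perpendicular distance R = 0.00995 m from the centre, with the perpendicular foot at its near end, so it contributes μ₀I/(4πR); both point the same way, together 1.57×10⁻⁴ T.
Arc and leads all point the same direction: B = 2.47×10⁻⁴ + 1.57×10⁻⁴ = 4.04×10⁻⁴ T.

B ≈ 404 μT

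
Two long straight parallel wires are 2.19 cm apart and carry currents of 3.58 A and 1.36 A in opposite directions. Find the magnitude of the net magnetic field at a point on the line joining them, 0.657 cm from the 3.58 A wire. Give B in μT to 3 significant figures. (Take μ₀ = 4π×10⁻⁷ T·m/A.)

B ≈ 127 μT

Each long wire gives B = μ₀I/(2πd). Distances are d₁ = 0.00657 m and d₂ = 0.01533 m.
B₁ = 1.09×10⁻⁴ T, B₂ = 1.77×10⁻⁵ T.
Between antiparallel currents both contributions point the same way, so they add. B = B₁ + B₂ = 1.09×10⁻⁴ + 1.77×10⁻⁵ = 1.27×10⁻⁴ T.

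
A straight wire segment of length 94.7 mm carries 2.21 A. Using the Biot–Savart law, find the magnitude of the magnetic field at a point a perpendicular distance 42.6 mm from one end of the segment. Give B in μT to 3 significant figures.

B ≈ 4.73 μT

For a finite straight segment, B = (μ₀I/4πd)(sinθ₁ + sinθ₂), where θ₁, θ₂ are the angles from the perpendicular to each end.
The perpendicular foot is at one end, so the two end-offsets along the wire are 0 and L = 0.0947 m.
sinθ₁ = 0/√(0²+0.0426²) = 0.0000; sinθ₂ = 0.0947/√(0.0947²+0.0426²) = 0.9120.
B = (4π×10⁻⁷ × 2.21) / (4π × 0.0426) × (0.0000 + 0.9120) = 4.73×10⁻⁶ T.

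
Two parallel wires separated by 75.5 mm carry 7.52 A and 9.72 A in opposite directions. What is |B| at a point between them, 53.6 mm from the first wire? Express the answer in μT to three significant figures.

Each long wire gives B = μ₀I/(2πd). Distances are d₁ = 0.0536 m and d₂ = 0.0219 m.
B₁ = 2.81×10⁻⁵ T, B₂ = 8.88×10⁻⁵ T.
Between antiparallel currents both contributions point the same way, so they add. B = B₁ + B₂ = 2.81×10⁻⁵ + 8.88×10⁻⁵ = 1.17×10⁻⁴ T.

B ≈ 117 μT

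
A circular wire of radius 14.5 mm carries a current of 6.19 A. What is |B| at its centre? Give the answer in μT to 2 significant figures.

B ≈ 270 μT

At the centre of a circular loop the Biot–Savart law gives B = μ₀I/(2R).
B = (4π×10⁻⁷ × 6.19) / (2 × 0.0145) = 2.68×10⁻⁴ T.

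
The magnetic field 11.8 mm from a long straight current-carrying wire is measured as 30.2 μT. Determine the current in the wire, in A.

I ≈ 1.78 A

For a long straight wire B = μ₀I/(2πd), so I = 2πdB/μ₀.
I = 2π × 0.0118 × 3.02×10⁻⁵ / (4π×10⁻⁷) = 1.78 A.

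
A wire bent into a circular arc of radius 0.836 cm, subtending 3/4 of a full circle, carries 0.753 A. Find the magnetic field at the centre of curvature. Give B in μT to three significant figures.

B ≈ 42.4 μT

The Biot–Savart field of a circular arc at its centre is B = μ₀Iφ/(4πR), with φ = 4.712 rad.
B = (4π×10⁻⁷ × 0.753 × 4.712) / (4π × 0.00836) = 4.24×10⁻⁵ T.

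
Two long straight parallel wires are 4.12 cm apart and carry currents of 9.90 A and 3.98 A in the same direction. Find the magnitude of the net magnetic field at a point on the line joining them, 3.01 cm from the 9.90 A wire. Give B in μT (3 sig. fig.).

Each long wire gives B = μ₀I/(2πd). Distances are d₁ = 0.0301 m and d₂ = 0.0111 m.
B₁ = 6.58×10⁻⁵ T, B₂ = 7.17×10⁻⁵ T.
Between parallel currents the two contributions point in opposite directions, so they subtract. B = |B₁ − B₂| = |6.58×10⁻⁵ − 7.17×10⁻⁵| = 5.93×10⁻⁶ T.

B ≈ 5.93 μT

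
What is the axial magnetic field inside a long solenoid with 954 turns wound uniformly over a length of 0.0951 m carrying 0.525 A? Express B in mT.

B ≈ 6.62 mT

Inside a long solenoid, B = μ₀nI with n = 1.003×10⁴ turns/m.
B = 4π×10⁻⁷ × 1.003×10⁴ × 0.525 = 6.62×10⁻³ T.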